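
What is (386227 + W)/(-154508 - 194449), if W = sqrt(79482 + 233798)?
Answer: -386227/348957 - 8*sqrt(4895)/348957 ≈ -1.1084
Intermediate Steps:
W = 8*sqrt(4895) (W = sqrt(313280) = 8*sqrt(4895) ≈ 559.71)
(386227 + W)/(-154508 - 194449) = (386227 + 8*sqrt(4895))/(-154508 - 194449) = (386227 + 8*sqrt(4895))/(-348957) = (386227 + 8*sqrt(4895))*(-1/348957) = -386227/348957 - 8*sqrt(4895)/348957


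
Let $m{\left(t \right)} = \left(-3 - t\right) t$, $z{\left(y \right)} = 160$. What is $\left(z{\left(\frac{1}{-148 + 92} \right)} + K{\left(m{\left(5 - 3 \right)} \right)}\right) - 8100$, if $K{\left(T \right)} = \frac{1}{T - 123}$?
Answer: $- \frac{1056021}{133} \approx -7940.0$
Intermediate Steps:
$m{\left(t \right)} = t \left(-3 - t\right)$
$K{\left(T \right)} = \frac{1}{-123 + T}$
$\left(z{\left(\frac{1}{-148 + 92} \right)} + K{\left(m{\left(5 - 3 \right)} \right)}\right) - 8100 = \left(160 + \frac{1}{-123 - \left(5 - 3\right) \left(3 + \left(5 - 3\right)\right)}\right) - 8100 = \left(160 + \frac{1}{-123 - 2 \left(3 + 2\right)}\right) - 8100 = \left(160 + \frac{1}{-123 - 2 \cdot 5}\right) - 8100 = \left(160 + \frac{1}{-123 - 10}\right) - 8100 = \left(160 + \frac{1}{-133}\right) - 8100 = \left(160 - \frac{1}{133}\right) - 8100 = \frac{21279}{133} - 8100 = - \frac{1056021}{133}$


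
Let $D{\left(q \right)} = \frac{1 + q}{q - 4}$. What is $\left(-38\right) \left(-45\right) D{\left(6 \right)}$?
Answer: $5985$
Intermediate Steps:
$D{\left(q \right)} = \frac{1 + q}{-4 + q}$
$\left(-38\right) \left(-45\right) D{\left(6 \right)} = \left(-38\right) \left(-45\right) \frac{1 + 6}{-4 + 6} = 1710 \cdot \frac{1}{2} \cdot 7 = 1710 \cdot \frac{7}{2} = 5985$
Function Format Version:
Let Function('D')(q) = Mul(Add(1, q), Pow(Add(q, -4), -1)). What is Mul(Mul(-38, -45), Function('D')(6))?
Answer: 5985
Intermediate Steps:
Function('D')(q) = Mul(Pow(Add(-4, q), -1), Add(1, q)) (Function('D')(q) = Mul(Add(1, q), Pow(Add(-4, q), -1)) = Mul(Pow(Add(-4, q), -1), Add(1, q)))
Mul(Mul(-38, -45), Function('D')(6)) = Mul(Mul(-38, -45), Mul(Pow(Add(-4, 6), -1), Add(1, 6))) = Mul(1710, Mul(Pow(2, -1), 7)) = Mul(1710, Mul(Rational(1, 2), 7)) = Mul(1710, Rational(7, 2)) = 5985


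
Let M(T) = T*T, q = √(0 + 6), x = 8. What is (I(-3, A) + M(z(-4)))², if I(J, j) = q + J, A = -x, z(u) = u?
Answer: (13 + √6)² ≈ 238.69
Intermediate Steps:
q = √6 ≈ 2.4495
A = -8 (A = -1*8 = -8)
M(T) = T²
I(J, j) = J + √6 (I(J, j) = √6 + J = J + √6)
(I(-3, A) + M(z(-4)))² = ((-3 + √6) + (-4)²)² = ((-3 + √6) + 16)² = (13 + √6)²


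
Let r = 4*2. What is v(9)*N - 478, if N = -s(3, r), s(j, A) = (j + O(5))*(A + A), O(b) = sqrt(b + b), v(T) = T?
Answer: -910 - 144*sqrt(10) ≈ -1365.4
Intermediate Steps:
r = 8
O(b) = sqrt(2)*sqrt(b) (O(b) = sqrt(2*b) = sqrt(2)*sqrt(b))
s(j, A) = 2*A*(j + sqrt(10)) (s(j, A) = (j + sqrt(2)*sqrt(5))*(A + A) = (j + sqrt(10))*(2*A) = 2*A*(j + sqrt(10)))
N = -48 - 16*sqrt(10) (N = -2*8*(3 + sqrt(10)) = -(48 + 16*sqrt(10)) = -48 - 16*sqrt(10) ≈ -98.596)
v(9)*N - 478 = 9*(-48 - 16*sqrt(10)) - 478 = (-432 - 144*sqrt(10)) - 478 = -910 - 144*sqrt(10)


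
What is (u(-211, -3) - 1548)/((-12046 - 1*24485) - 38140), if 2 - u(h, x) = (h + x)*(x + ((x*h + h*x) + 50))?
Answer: -279436/74671 ≈ -3.7422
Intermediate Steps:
u(h, x) = 2 - (h + x)*(50 + x + 2*h*x) (u(h, x) = 2 - (h + x)*(x + ((x*h + h*x) + 50)) = 2 - (h + x)*(x + ((h*x + h*x) + 50)) = 2 - (h + x)*(x + (2*h*x + 50)) = 2 - (h + x)*(x + (50 + 2*h*x)) = 2 - (h + x)*(50 + x + 2*h*x))
(u(-211, -3) - 1548)/((-12046 - 1*24485) - 38140) = ((2 - 1*(-3)² - 50*(-211) - 50*(-3) - 1*(-211)*(-3) - 2*(-211)*(-3)² - 2*(-3)*(-211)²) - 1548)/((-12046 - 1*24485) - 38140) = ((2 - 1*9 + 10550 + 150 - 633 - 2*(-211)*9 - 2*(-3)*44521) - 1548)/((-12046 - 24485) - 38140) = ((2 - 9 + 10550 + 150 - 633 + 3798 + 267126) - 1548)/(-36531 - 38140) = (280984 - 1548)/(-74671) = 279436*(-1/74671) = -279436/74671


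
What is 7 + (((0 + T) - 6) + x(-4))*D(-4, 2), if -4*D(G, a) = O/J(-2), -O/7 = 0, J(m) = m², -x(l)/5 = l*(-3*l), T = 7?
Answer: 7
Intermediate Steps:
x(l) = 15*l² (x(l) = -5*l*(-3*l) = -(-15)*l² = 15*l²)
O = 0 (O = -7*0 = 0)
D(G, a) = 0 (D(G, a) = -0/((-2)²) = -0/4 = -¼*0 = 0)
7 + (((0 + T) - 6) + x(-4))*D(-4, 2) = 7 + (((0 + 7) - 6) + 15*(-4)²)*0 = 7 + ((7 - 6) + 15*16)*0 = 7 + (1 + 240)*0 = 7 + 241*0 = 7 + 0 = 7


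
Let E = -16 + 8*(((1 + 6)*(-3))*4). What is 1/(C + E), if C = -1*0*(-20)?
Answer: -1/688 ≈ -0.0014535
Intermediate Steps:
C = 0 (C = 0*(-20) = 0)
E = -688 (E = -16 + 8*((7*(-3))*4) = -16 + 8*(-21*4) = -16 + 8*(-84) = -16 - 672 = -688)
1/(C + E) = 1/(0 - 688) = 1/(-688) = -1/688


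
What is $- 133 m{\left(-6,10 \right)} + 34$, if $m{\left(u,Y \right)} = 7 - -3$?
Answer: $-1296$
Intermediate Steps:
$m{\left(u,Y \right)} = 10$ ($m{\left(u,Y \right)} = 7 + 3 = 10$)
$- 133 m{\left(-6,10 \right)} + 34 = \left(-133\right) 10 + 34 = -1330 + 34 = -1296$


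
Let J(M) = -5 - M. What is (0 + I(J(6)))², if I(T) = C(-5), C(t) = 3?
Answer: 9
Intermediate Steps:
I(T) = 3
(0 + I(J(6)))² = (0 + 3)² = 3² = 9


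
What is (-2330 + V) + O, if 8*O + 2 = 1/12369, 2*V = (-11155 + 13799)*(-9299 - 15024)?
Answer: -3182032736609/98952 ≈ -3.2157e+7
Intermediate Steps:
V = -32155006 (V = ((-11155 + 13799)*(-9299 - 15024))/2 = (2644*(-24323))/2 = (1/2)*(-64310012) = -32155006)
O = -24737/98952 (O = -1/4 + (1/8)/12369 = -1/4 + (1/8)*(1/12369) = -1/4 + 1/98952 = -24737/98952 ≈ -0.24999)
(-2330 + V) + O = (-2330 - 32155006) - 24737/98952 = -32157336 - 24737/98952 = -3182032736609/98952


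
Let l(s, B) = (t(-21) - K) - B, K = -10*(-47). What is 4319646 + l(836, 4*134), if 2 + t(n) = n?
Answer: 4318617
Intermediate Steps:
t(n) = -2 + n
K = 470
l(s, B) = -493 - B (l(s, B) = ((-2 - 21) - 1*470) - B = (-23 - 470) - B = -493 - B)
4319646 + l(836, 4*134) = 4319646 + (-493 - 4*134) = 4319646 + (-493 - 1*536) = 4319646 + (-493 - 536) = 4319646 - 1029 = 4318617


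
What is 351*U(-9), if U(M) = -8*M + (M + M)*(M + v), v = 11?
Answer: 12636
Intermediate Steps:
U(M) = -8*M + 2*M*(11 + M) (U(M) = -8*M + (M + M)*(M + 11) = -8*M + (2*M)*(11 + M) = -8*M + 2*M*(11 + M))
351*U(-9) = 351*(2*(-9)*(7 - 9)) = 351*(2*(-9)*(-2)) = 351*36 = 12636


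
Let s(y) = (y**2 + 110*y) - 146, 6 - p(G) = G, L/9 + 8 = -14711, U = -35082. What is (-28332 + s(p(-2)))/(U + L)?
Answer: 9178/55851 ≈ 0.16433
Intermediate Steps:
L = -132471 (L = -72 + 9*(-14711) = -72 - 132399 = -132471)
p(G) = 6 - G
s(y) = -146 + y**2 + 110*y
(-28332 + s(p(-2)))/(U + L) = (-28332 + (-146 + (6 - 1*(-2))**2 + 110*(6 - 1*(-2))))/(-35082 - 132471) = (-28332 + (-146 + (6 + 2)**2 + 110*(6 + 2)))/(-167553) = (-28332 + (-146 + 8**2 + 110*8))*(-1/167553) = (-28332 + (-146 + 64 + 880))*(-1/167553) = (-28332 + 798)*(-1/167553) = -27534*(-1/167553) = 9178/55851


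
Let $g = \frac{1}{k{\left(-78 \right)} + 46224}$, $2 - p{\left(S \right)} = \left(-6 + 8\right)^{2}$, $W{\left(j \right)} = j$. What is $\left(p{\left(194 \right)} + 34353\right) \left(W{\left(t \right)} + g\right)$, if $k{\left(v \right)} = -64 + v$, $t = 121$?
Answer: $\frac{191538530973}{46082} \approx 4.1565 \cdot 10^{6}$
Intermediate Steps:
$p{\left(S \right)} = -2$ ($p{\left(S \right)} = 2 - \left(-6 + 8\right)^{2} = 2 - 2^{2} = 2 - 4 = -2$)
$g = \frac{1}{46082}$ ($g = \frac{1}{\left(-64 - 78\right) + 46224} = \frac{1}{-142 + 46224} = \frac{1}{46082} \approx 2.17 \cdot 10^{-5}$)
$\left(p{\left(194 \right)} + 34353\right) \left(W{\left(t \right)} + g\right) = \left(-2 + 34353\right) \left(121 + \frac{1}{46082}\right) = 34351 \cdot \frac{5575923}{46082} = \frac{191538530973}{46082}$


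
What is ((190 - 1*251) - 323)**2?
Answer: 147456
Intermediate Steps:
((190 - 1*251) - 323)**2 = ((190 - 251) - 323)**2 = (-61 - 323)**2 = (-384)**2 = 147456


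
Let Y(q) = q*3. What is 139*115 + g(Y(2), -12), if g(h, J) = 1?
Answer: 15986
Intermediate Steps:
Y(q) = 3*q
139*115 + g(Y(2), -12) = 139*115 + 1 = 15985 + 1 = 15986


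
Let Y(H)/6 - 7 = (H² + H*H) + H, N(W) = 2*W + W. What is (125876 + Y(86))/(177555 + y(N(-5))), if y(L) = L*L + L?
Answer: 215186/177765 ≈ 1.2105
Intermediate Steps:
N(W) = 3*W
y(L) = L + L² (y(L) = L² + L = L + L²)
Y(H) = 42 + 6*H + 12*H² (Y(H) = 42 + 6*((H² + H*H) + H) = 42 + 6*((H² + H²) + H) = 42 + 6*(2*H² + H) = 42 + 6*(H + 2*H²) = 42 + (6*H + 12*H²) = 42 + 6*H + 12*H²)
(125876 + Y(86))/(177555 + y(N(-5))) = (125876 + (42 + 6*86 + 12*86²))/(177555 + (3*(-5))*(1 + 3*(-5))) = (125876 + (42 + 516 + 12*7396))/(177555 - 15*(1 - 15)) = (125876 + (42 + 516 + 88752))/(177555 - 15*(-14)) = (125876 + 89310)/(177555 + 210) = 215186/177765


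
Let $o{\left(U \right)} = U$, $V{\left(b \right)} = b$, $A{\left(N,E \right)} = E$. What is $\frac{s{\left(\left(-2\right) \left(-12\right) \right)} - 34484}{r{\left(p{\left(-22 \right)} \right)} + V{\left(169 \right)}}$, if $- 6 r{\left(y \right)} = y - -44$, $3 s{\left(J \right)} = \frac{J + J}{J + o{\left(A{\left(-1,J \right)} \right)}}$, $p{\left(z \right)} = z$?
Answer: $- \frac{103451}{496} \approx -208.57$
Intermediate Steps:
$s{\left(J \right)} = \frac{1}{3}$ ($s{\left(J \right)} = \frac{\left(J + J\right) \frac{1}{J + J}}{3} = \frac{2 J \frac{1}{2 J}}{3} = \frac{1}{3} \cdot 1 = \frac{1}{3}$)
$r{\left(y \right)} = - \frac{22}{3} - \frac{y}{6}$ ($r{\left(y \right)} = - \frac{y - -44}{6} = - \frac{y + 44}{6} = - \frac{44 + y}{6} = - \frac{22}{3} - \frac{y}{6}$)
$\frac{s{\left(\left(-2\right) \left(-12\right) \right)} - 34484}{r{\left(p{\left(-22 \right)} \right)} + V{\left(169 \right)}} = \frac{\frac{1}{3} - 34484}{\left(- \frac{22}{3} - - \frac{11}{3}\right) + 169} = - \frac{103451}{3 \left(\left(- \frac{22}{3} + \frac{11}{3}\right) + 169\right)} = - \frac{103451}{3 \left(- \frac{11}{3} + 169\right)} = - \frac{103451}{3 \cdot \frac{496}{3}} = \left(- \frac{103451}{3}\right) \frac{3}{496} = - \frac{103451}{496}$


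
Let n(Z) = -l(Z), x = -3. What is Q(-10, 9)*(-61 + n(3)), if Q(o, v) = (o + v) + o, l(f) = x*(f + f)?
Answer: 473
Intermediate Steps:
l(f) = -6*f (l(f) = -3*(f + f) = -6*f)
n(Z) = 6*Z (n(Z) = -(-6)*Z = 6*Z)
Q(o, v) = v + 2*o
Q(-10, 9)*(-61 + n(3)) = (9 + 2*(-10))*(-61 + 6*3) = (9 - 20)*(-61 + 18) = -11*(-43) = 473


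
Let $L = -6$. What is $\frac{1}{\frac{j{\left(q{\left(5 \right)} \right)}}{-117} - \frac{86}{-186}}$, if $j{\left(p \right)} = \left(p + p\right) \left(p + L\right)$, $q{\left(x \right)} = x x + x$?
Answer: $- \frac{1209}{14321} \approx -0.084422$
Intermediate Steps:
$q{\left(x \right)} = x + x^{2}$ ($q{\left(x \right)} = x^{2} + x = x + x^{2}$)
$j{\left(p \right)} = 2 p \left(-6 + p\right)$ ($j{\left(p \right)} = \left(p + p\right) \left(p - 6\right) = 2 p \left(-6 + p\right)$)
$\frac{1}{\frac{j{\left(q{\left(5 \right)} \right)}}{-117} - \frac{86}{-186}} = \frac{1}{\frac{2 \cdot 5 \left(1 + 5\right) \left(-6 + 5 \left(1 + 5\right)\right)}{-117} - \frac{86}{-186}} = \frac{1}{2 \cdot 5 \cdot 6 \left(-6 + 5 \cdot 6\right) \left(- \frac{1}{117}\right) - - \frac{43}{93}} = \frac{1}{2 \cdot 30 \left(-6 + 30\right) \left(- \frac{1}{117}\right) + \frac{43}{93}} = \frac{1}{2 \cdot 30 \cdot 24 \left(- \frac{1}{117}\right) + \frac{43}{93}} = \frac{1}{1440 \left(- \frac{1}{117}\right) + \frac{43}{93}} = \frac{1}{- \frac{160}{13} + \frac{43}{93}} = \frac{1}{- \frac{14321}{1209}} = - \frac{1209}{14321}$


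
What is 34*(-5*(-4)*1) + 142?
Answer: 822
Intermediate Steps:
34*(-5*(-4)*1) + 142 = 34*(20*1) + 142 = 34*20 + 142 = 680 + 142 = 822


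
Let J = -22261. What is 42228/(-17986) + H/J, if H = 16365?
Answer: -1578489/512003 ≈ -3.0830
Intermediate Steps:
42228/(-17986) + H/J = 42228/(-17986) + 16365/(-22261) = 42228*(-1/17986) + 16365*(-1/22261) = -54/23 - 16365/22261 = -1578489/512003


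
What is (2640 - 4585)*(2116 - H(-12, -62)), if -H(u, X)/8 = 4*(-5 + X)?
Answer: 54460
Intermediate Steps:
H(u, X) = 160 - 32*X (H(u, X) = -32*(-5 + X) = -8*(-20 + 4*X) = 160 - 32*X)
(2640 - 4585)*(2116 - H(-12, -62)) = (2640 - 4585)*(2116 - (160 - 32*(-62))) = -1945*(2116 - (160 + 1984)) = -1945*(2116 - 1*2144) = -1945*(2116 - 2144) = -1945*(-28) = 54460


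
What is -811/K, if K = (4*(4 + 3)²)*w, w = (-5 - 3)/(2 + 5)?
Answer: 811/224 ≈ 3.6205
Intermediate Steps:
w = -8/7 ≈ -1.1429
K = -224 (K = (4*(4 + 3)²)*(-8/7) = (4*7²)*(-8/7) = (4*49)*(-8/7) = 196*(-8/7) = -224)
-811/K = -811/(-224) = -811*(-1/224) = 811/224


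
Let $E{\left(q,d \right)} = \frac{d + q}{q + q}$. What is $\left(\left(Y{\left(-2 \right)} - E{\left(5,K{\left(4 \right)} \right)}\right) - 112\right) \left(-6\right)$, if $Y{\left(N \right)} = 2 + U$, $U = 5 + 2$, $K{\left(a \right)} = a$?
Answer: $\frac{3117}{5} \approx 623.4$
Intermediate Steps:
$U = 7$
$Y{\left(N \right)} = 9$ ($Y{\left(N \right)} = 2 + 7 = 9$)
$E{\left(q,d \right)} = \frac{d + q}{2 q}$
$\left(\left(Y{\left(-2 \right)} - E{\left(5,K{\left(4 \right)} \right)}\right) - 112\right) \left(-6\right) = \left(\left(9 - \frac{4 + 5}{2 \cdot 5}\right) - 112\right) \left(-6\right) = \left(\left(9 - \frac{1}{2} \cdot \frac{1}{5} \cdot 9\right) - 112\right) \left(-6\right) = \left(\left(9 - \frac{9}{10}\right) - 112\right) \left(-6\right) = \left(\frac{81}{10} - 112\right) \left(-6\right) = \left(- \frac{1039}{10}\right) \left(-6\right) = \frac{3117}{5}$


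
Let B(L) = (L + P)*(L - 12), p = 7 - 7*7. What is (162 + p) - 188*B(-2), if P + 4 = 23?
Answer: 44864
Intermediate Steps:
P = 19 (P = -4 + 23 = 19)
p = -42 (p = 7 - 49 = -42)
B(L) = (-12 + L)*(19 + L) (B(L) = (L + 19)*(L - 12) = (19 + L)*(-12 + L) = (-12 + L)*(19 + L))
(162 + p) - 188*B(-2) = (162 - 42) - 188*(-228 + (-2)² + 7*(-2)) = 120 - 188*(-228 + 4 - 14) = 120 - 188*(-238) = 120 + 44744 = 44864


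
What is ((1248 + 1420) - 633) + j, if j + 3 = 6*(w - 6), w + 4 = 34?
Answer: 2176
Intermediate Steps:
w = 30 (w = -4 + 34 = 30)
j = 141 (j = -3 + 6*(30 - 6) = -3 + 6*24 = -3 + 144 = 141)
((1248 + 1420) - 633) + j = ((1248 + 1420) - 633) + 141 = (2668 - 633) + 141 = 2035 + 141 = 2176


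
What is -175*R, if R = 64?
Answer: -11200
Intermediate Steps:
-175*R = -175*64 = -11200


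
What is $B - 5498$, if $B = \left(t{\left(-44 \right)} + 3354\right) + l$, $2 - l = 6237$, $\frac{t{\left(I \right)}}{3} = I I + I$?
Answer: $-2703$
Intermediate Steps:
$t{\left(I \right)} = 3 I + 3 I^{2}$ ($t{\left(I \right)} = 3 \left(I I + I\right) = 3 \left(I^{2} + I\right) = 3 \left(I + I^{2}\right) = 3 I + 3 I^{2}$)
$l = -6235$ ($l = 2 - 6237 = -6235$)
$B = 2795$ ($B = \left(3 \left(-44\right) \left(1 - 44\right) + 3354\right) - 6235 = \left(3 \left(-44\right) \left(-43\right) + 3354\right) - 6235 = \left(5676 + 3354\right) - 6235 = 9030 - 6235 = 2795$)
$B - 5498 = 2795 - 5498 = -2703$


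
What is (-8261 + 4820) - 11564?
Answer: -15005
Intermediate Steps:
(-8261 + 4820) - 11564 = -3441 - 11564 = -15005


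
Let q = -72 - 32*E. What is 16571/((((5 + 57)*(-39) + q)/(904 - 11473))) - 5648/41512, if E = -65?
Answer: 908795457451/2127490 ≈ 4.2717e+5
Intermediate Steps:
q = 2008 (q = -72 - 32*(-65) = -72 + 2080 = 2008)
16571/((((5 + 57)*(-39) + q)/(904 - 11473))) - 5648/41512 = 16571/((((5 + 57)*(-39) + 2008)/(904 - 11473))) - 5648/41512 = 16571/(((62*(-39) + 2008)/(-10569))) - 5648*1/41512 = 16571/(((-2418 + 2008)*(-1/10569))) - 706/5189 = 16571/((-410*(-1/10569))) - 706/5189 = 16571/(410/10569) - 706/5189 = 16571*(10569/410) - 706/5189 = 175138899/410 - 706/5189 = 908795457451/2127490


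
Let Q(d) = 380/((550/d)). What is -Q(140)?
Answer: -1064/11 ≈ -96.727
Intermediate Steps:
Q(d) = 38*d/55 (Q(d) = 380*(d/550) = 38*d/55)
-Q(140) = -38*140/55 = -1*1064/11 = -1064/11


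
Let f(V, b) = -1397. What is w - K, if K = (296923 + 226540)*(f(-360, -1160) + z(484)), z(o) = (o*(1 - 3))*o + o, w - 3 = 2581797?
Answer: 245729200575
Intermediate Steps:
w = 2581800 (w = 3 + 2581797 = 2581800)
z(o) = o - 2*o**2 (z(o) = (o*(-2))*o + o = (-2*o)*o + o = -2*o**2 + o = o - 2*o**2)
K = -245726618775 (K = (296923 + 226540)*(-1397 + 484*(1 - 2*484)) = 523463*(-1397 + 484*(1 - 968)) = 523463*(-1397 + 484*(-967)) = 523463*(-1397 - 468028) = 523463*(-469425) = -245726618775)
w - K = 2581800 - 1*(-245726618775) = 2581800 + 245726618775 = 245729200575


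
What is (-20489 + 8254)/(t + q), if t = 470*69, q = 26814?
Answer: -12235/59244 ≈ -0.20652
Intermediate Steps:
t = 32430
(-20489 + 8254)/(t + q) = (-20489 + 8254)/(32430 + 26814) = -12235/59244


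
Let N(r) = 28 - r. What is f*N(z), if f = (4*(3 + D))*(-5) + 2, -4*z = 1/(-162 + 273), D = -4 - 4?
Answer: 211361/74 ≈ 2856.2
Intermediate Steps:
D = -8
z = -1/444 (z = -1/(4*(-162 + 273)) = -¼/111 = -¼*1/111 = -1/444 ≈ -0.0022523)
f = 102 (f = (4*(3 - 8))*(-5) + 2 = (4*(-5))*(-5) + 2 = -20*(-5) + 2 = 100 + 2 = 102)
f*N(z) = 102*(28 - 1*(-1/444)) = 102*(28 + 1/444) = 102*(12433/444) = 211361/74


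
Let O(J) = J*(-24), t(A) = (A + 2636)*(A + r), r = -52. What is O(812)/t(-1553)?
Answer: 6496/579405 ≈ 0.011211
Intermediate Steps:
t(A) = (-52 + A)*(2636 + A) (t(A) = (A + 2636)*(A - 52) = (2636 + A)*(-52 + A) = (-52 + A)*(2636 + A))
O(J) = -24*J
O(812)/t(-1553) = (-24*812)/(-137072 + (-1553)² + 2584*(-1553)) = -19488/(-137072 + 2411809 - 4012952) = -19488/(-1738215) = -19488*(-1/1738215) = 6496/579405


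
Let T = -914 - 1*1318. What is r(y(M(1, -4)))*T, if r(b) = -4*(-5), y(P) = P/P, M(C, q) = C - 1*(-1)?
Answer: -44640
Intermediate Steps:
M(C, q) = 1 + C (M(C, q) = C + 1 = 1 + C)
y(P) = 1
r(b) = 20
T = -2232 (T = -914 - 1318 = -2232)
r(y(M(1, -4)))*T = 20*(-2232) = -44640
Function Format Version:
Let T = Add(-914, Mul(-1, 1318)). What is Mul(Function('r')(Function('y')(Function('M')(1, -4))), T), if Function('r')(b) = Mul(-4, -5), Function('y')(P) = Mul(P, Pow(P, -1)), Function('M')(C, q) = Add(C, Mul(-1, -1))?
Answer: -44640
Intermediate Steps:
Function('M')(C, q) = Add(1, C) (Function('M')(C, q) = Add(C, 1) = Add(1, C))
Function('y')(P) = 1
Function('r')(b) = 20
T = -2232 (T = Add(-914, -1318) = -2232)
Mul(Function('r')(Function('y')(Function('M')(1, -4))), T) = Mul(20, -2232) = -44640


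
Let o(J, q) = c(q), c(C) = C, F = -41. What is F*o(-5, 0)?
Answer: 0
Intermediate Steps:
o(J, q) = q
F*o(-5, 0) = -41*0 = 0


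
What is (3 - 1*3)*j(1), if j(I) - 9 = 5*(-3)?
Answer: 0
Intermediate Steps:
j(I) = -6 (j(I) = 9 + 5*(-3) = 9 - 15 = -6)
(3 - 1*3)*j(1) = (3 - 1*3)*(-6) = (3 - 3)*(-6) = 0*(-6) = 0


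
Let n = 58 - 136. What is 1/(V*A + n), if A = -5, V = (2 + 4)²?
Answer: -1/258 ≈ -0.0038760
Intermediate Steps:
V = 36 (V = 6² = 36)
n = -78
1/(V*A + n) = 1/(36*(-5) - 78) = 1/(-180 - 78) = 1/(-258) = -1/258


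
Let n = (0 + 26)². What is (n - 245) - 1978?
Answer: -1547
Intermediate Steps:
n = 676 (n = 26² = 676)
(n - 245) - 1978 = (676 - 245) - 1978 = 431 - 1978 = -1547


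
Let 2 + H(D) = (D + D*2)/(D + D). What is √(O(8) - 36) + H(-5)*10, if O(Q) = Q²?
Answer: -5 + 2*√7 ≈ 0.29150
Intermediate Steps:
H(D) = -½ (H(D) = -2 + (D + D*2)/(D + D) = -2 + (D + 2*D)/((2*D)) = -2 + (3*D)*(1/(2*D)) = -2 + 3/2 = -½)
√(O(8) - 36) + H(-5)*10 = √(8² - 36) - ½*10 = √(64 - 36) - 5 = √28 - 5 = 2*√7 - 5 = -5 + 2*√7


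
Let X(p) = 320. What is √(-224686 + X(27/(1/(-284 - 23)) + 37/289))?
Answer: I*√224366 ≈ 473.67*I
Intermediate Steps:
√(-224686 + X(27/(1/(-284 - 23)) + 37/289)) = √(-224686 + 320) = √(-224366) = I*√224366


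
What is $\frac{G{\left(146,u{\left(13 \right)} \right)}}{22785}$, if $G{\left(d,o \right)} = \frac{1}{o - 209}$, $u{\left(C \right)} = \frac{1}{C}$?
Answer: $- \frac{13}{61884060} \approx -2.1007 \cdot 10^{-7}$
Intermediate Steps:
$G{\left(d,o \right)} = \frac{1}{-209 + o}$
$\frac{G{\left(146,u{\left(13 \right)} \right)}}{22785} = \frac{1}{\left(-209 + \frac{1}{13}\right) 22785} = \frac{1}{-209 + \frac{1}{13}} \cdot \frac{1}{22785} = \frac{1}{- \frac{2716}{13}} \cdot \frac{1}{22785} = \left(- \frac{13}{2716}\right) \frac{1}{22785} = - \frac{13}{61884060}$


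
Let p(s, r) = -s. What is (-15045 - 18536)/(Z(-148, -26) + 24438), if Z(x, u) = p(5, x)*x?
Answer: -33581/25178 ≈ -1.3337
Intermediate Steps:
Z(x, u) = -5*x (Z(x, u) = (-1*5)*x = -5*x)
(-15045 - 18536)/(Z(-148, -26) + 24438) = (-15045 - 18536)/(-5*(-148) + 24438) = -33581/(740 + 24438) = -33581/25178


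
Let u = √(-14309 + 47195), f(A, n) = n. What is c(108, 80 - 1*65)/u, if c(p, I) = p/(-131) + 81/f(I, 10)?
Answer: 1059*√406/531860 ≈ 0.040120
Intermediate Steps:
c(p, I) = 81/10 - p/131 (c(p, I) = p/(-131) + 81/10 = p*(-1/131) + 81*(⅒) = -p/131 + 81/10 = 81/10 - p/131)
u = 9*√406 (u = √32886 = 9*√406 ≈ 181.34)
c(108, 80 - 1*65)/u = (81/10 - 1/131*108)/((9*√406)) = (81/10 - 108/131)*(√406/3654) = 9531*(√406/3654)/1310 = 1059*√406/531860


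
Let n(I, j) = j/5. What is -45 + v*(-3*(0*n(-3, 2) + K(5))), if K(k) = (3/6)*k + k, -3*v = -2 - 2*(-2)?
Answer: -30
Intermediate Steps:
v = -⅔ (v = -(-2 - 2*(-2))/3 = -(-2 + 4)/3 = -⅓*2 = -⅔ ≈ -0.66667)
n(I, j) = j/5 (n(I, j) = j*(⅕) = j/5)
K(k) = 3*k/2 (K(k) = (3*(⅙))*k + k = k/2 + k = 3*k/2)
-45 + v*(-3*(0*n(-3, 2) + K(5))) = -45 - (-2)*(0*((⅕)*2) + (3/2)*5) = -45 - (-2)*(0*(⅖) + 15/2) = -45 - (-2)*(0 + 15/2) = -45 - (-2)*15/2 = -45 - ⅔*(-45/2) = -45 + 15 = -30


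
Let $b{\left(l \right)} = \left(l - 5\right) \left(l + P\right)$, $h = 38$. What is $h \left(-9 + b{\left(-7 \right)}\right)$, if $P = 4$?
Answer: $1026$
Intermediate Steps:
$b{\left(l \right)} = \left(-5 + l\right) \left(4 + l\right)$ ($b{\left(l \right)} = \left(l - 5\right) \left(l + 4\right) = \left(-5 + l\right) \left(4 + l\right)$)
$h \left(-9 + b{\left(-7 \right)}\right) = 38 \left(-9 - \left(13 - 49\right)\right) = 38 \left(-9 + \left(-20 + 49 + 7\right)\right) = 38 \left(-9 + 36\right) = 38 \cdot 27 = 1026$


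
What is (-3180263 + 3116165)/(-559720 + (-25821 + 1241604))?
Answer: -64098/656063 ≈ -0.097701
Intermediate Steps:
(-3180263 + 3116165)/(-559720 + (-25821 + 1241604)) = -64098/(-559720 + 1215783) = -64098/656063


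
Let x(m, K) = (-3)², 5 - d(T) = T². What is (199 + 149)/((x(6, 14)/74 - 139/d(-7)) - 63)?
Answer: -566544/97223 ≈ -5.8273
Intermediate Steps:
d(T) = 5 - T²
x(m, K) = 9
(199 + 149)/((x(6, 14)/74 - 139/d(-7)) - 63) = (199 + 149)/((9/74 - 139/(5 - 1*(-7)²)) - 63) = 348/((9*(1/74) - 139/(5 - 1*49)) - 63) = 348/((9/74 - 139/(5 - 49)) - 63) = 348/((9/74 - 139/(-44)) - 63) = 348/((9/74 - 139*(-1/44)) - 63) = 348/((9/74 + 139/44) - 63) = 348/(5341/1628 - 63) = 348/(-97223/1628) = 348*(-1628/97223) = -566544/97223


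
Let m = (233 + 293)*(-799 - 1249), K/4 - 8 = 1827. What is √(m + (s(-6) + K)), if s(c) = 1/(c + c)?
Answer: I*√38516691/6 ≈ 1034.4*I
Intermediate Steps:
K = 7340 (K = 32 + 4*1827 = 32 + 7308 = 7340)
s(c) = 1/(2*c)
m = -1077248 (m = 526*(-2048) = -1077248)
√(m + (s(-6) + K)) = √(-1077248 + ((½)/(-6) + 7340)) = √(-1077248 + ((½)*(-⅙) + 7340)) = √(-1077248 + (-1/12 + 7340)) = √(-1077248 + 88079/12) = √(-12838897/12) = I*√38516691/6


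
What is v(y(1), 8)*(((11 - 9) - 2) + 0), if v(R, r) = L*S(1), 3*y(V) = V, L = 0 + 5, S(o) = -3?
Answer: 0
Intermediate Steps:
L = 5
y(V) = V/3
v(R, r) = -15 (v(R, r) = 5*(-3) = -15)
v(y(1), 8)*(((11 - 9) - 2) + 0) = -15*(((11 - 9) - 2) + 0) = -15*((2 - 2) + 0) = -15*(0 + 0) = -15*0 = 0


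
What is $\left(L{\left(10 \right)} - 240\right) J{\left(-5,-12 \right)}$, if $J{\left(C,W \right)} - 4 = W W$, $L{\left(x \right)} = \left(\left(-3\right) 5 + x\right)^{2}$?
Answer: $-31820$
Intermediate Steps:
$L{\left(x \right)} = \left(-15 + x\right)^{2}$
$J{\left(C,W \right)} = 4 + W^{2}$ ($J{\left(C,W \right)} = 4 + W W = 4 + W^{2}$)
$\left(L{\left(10 \right)} - 240\right) J{\left(-5,-12 \right)} = \left(\left(-15 + 10\right)^{2} - 240\right) \left(4 + \left(-12\right)^{2}\right) = \left(\left(-5\right)^{2} - 240\right) \left(4 + 144\right) = \left(25 - 240\right) 148 = \left(-215\right) 148 = -31820$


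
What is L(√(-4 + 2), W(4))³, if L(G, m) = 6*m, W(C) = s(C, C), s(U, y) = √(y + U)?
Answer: 3456*√2 ≈ 4887.5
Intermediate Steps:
s(U, y) = √(U + y)
W(C) = √2*√C (W(C) = √(C + C) = √(2*C) = √2*√C)
L(√(-4 + 2), W(4))³ = (6*(√2*√4))³ = (6*(√2*2))³ = (6*(2*√2))³ = (12*√2)³ = 3456*√2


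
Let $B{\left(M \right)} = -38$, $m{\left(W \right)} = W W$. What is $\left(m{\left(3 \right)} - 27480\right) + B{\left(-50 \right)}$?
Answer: $-27509$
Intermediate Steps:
$m{\left(W \right)} = W^{2}$
$\left(m{\left(3 \right)} - 27480\right) + B{\left(-50 \right)} = \left(3^{2} - 27480\right) - 38 = \left(9 - 27480\right) - 38 = -27471 - 38 = -27509$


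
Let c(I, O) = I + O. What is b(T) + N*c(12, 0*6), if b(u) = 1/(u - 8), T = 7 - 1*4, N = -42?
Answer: -2521/5 ≈ -504.20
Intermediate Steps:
T = 3 (T = 7 - 4 = 3)
b(u) = 1/(-8 + u)
b(T) + N*c(12, 0*6) = 1/(-8 + 3) - 42*(12 + 0*6) = 1/(-5) - 42*(12 + 0) = -1/5 - 42*12 = -1/5 - 504 = -2521/5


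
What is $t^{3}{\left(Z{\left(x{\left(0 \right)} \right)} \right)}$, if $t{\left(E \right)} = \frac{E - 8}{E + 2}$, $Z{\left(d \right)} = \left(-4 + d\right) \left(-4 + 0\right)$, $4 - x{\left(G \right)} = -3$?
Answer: $8$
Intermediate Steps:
$x{\left(G \right)} = 7$ ($x{\left(G \right)} = 4 - -3 = 4 + 3 = 7$)
$Z{\left(d \right)} = 16 - 4 d$ ($Z{\left(d \right)} = \left(-4 + d\right) \left(-4\right) = 16 - 4 d$)
$t{\left(E \right)} = \frac{-8 + E}{2 + E}$
$t^{3}{\left(Z{\left(x{\left(0 \right)} \right)} \right)} = \left(\frac{-8 + \left(16 - 28\right)}{2 + \left(16 - 28\right)}\right)^{3} = \left(\frac{-8 - 12}{2 - 12}\right)^{3} = \left(\frac{1}{-10} \left(-20\right)\right)^{3} = \left(\left(- \frac{1}{10}\right) \left(-20\right)\right)^{3} = 2^{3} = 8$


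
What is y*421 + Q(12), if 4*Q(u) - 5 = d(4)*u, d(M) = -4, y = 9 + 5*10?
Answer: 99313/4 ≈ 24828.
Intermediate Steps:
y = 59 (y = 9 + 50 = 59)
Q(u) = 5/4 - u (Q(u) = 5/4 + (-4*u)/4 = 5/4 - u)
y*421 + Q(12) = 59*421 + (5/4 - 1*12) = 24839 + (5/4 - 12) = 24839 - 43/4 = 99313/4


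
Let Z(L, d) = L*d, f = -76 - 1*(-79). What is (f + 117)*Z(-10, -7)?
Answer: 8400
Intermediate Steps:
f = 3 (f = -76 + 79 = 3)
(f + 117)*Z(-10, -7) = (3 + 117)*(-10*(-7)) = 120*70 = 8400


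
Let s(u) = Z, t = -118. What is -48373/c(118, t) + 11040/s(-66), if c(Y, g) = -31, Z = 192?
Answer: 100311/62 ≈ 1617.9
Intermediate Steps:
s(u) = 192
-48373/c(118, t) + 11040/s(-66) = -48373/(-31) + 11040/192 = -48373*(-1/31) + 11040*(1/192) = 48373/31 + 115/2 = 100311/62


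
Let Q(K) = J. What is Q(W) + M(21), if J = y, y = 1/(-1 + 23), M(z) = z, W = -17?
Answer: 463/22 ≈ 21.045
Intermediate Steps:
y = 1/22 ≈ 0.045455
J = 1/22 ≈ 0.045455
Q(K) = 1/22
Q(W) + M(21) = 1/22 + 21 = 463/22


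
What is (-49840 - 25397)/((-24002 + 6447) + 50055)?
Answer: -75237/32500 ≈ -2.3150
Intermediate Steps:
(-49840 - 25397)/((-24002 + 6447) + 50055) = -75237/(-17555 + 50055) = -75237/32500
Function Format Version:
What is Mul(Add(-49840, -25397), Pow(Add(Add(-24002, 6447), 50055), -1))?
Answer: Rational(-75237, 32500) ≈ -2.3150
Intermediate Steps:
Mul(Add(-49840, -25397), Pow(Add(Add(-24002, 6447), 50055), -1)) = Mul(-75237, Pow(Add(-17555, 50055), -1)) = Mul(-75237, Pow(32500, -1)) = Mul(-75237, Rational(1, 32500)) = Rational(-75237, 32500)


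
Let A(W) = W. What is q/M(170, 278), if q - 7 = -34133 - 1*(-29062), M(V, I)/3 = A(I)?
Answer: -844/139 ≈ -6.0719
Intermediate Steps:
M(V, I) = 3*I
q = -5064 (q = 7 + (-34133 - 1*(-29062)) = 7 + (-34133 + 29062) = 7 - 5071 = -5064)
q/M(170, 278) = -5064/(3*278) = -5064/834 = -5064*1/834 = -844/139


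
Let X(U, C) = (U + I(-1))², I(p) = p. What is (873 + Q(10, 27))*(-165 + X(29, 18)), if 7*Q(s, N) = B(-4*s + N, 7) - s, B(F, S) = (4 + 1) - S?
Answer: 3775281/7 ≈ 5.3933e+5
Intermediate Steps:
B(F, S) = 5 - S
X(U, C) = (-1 + U)² (X(U, C) = (U - 1)² = (-1 + U)²)
Q(s, N) = -2/7 - s/7 (Q(s, N) = ((5 - 1*7) - s)/7 = ((5 - 7) - s)/7 = (-2 - s)/7 = -2/7 - s/7)
(873 + Q(10, 27))*(-165 + X(29, 18)) = (873 + (-2/7 - ⅐*10))*(-165 + (-1 + 29)²) = (873 + (-2/7 - 10/7))*(-165 + 28²) = (873 - 12/7)*(-165 + 784) = (6099/7)*619 = 3775281/7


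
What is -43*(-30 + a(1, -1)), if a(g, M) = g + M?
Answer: 1290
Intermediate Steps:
a(g, M) = M + g
-43*(-30 + a(1, -1)) = -43*(-30 + (-1 + 1)) = -43*(-30 + 0) = -43*(-30) = 1290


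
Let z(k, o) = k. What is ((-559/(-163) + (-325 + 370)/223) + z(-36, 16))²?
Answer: 1384321671184/1321249801 ≈ 1047.7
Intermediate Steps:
((-559/(-163) + (-325 + 370)/223) + z(-36, 16))² = ((-559/(-163) + (-325 + 370)/223) - 36)² = ((-559*(-1/163) + 45*(1/223)) - 36)² = ((559/163 + 45/223) - 36)² = (131992/36349 - 36)² = (-1176572/36349)² = 1384321671184/1321249801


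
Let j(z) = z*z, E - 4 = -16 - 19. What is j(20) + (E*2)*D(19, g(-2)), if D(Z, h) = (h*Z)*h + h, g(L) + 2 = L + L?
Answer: -41636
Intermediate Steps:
E = -31 (E = 4 + (-16 - 19) = 4 - 35 = -31)
g(L) = -2 + 2*L (g(L) = -2 + (L + L) = -2 + 2*L)
j(z) = z**2
D(Z, h) = h + Z*h**2 (D(Z, h) = (Z*h)*h + h = Z*h**2 + h = h + Z*h**2)
j(20) + (E*2)*D(19, g(-2)) = 20**2 + (-31*2)*((-2 + 2*(-2))*(1 + 19*(-2 + 2*(-2)))) = 400 - 62*(-2 - 4)*(1 + 19*(-2 - 4)) = 400 - (-372)*(1 + 19*(-6)) = 400 - (-372)*(1 - 114) = 400 - (-372)*(-113) = 400 - 62*678 = 400 - 42036 = -41636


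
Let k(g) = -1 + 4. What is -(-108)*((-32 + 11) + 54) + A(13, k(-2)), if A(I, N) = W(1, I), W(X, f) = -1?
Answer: 3563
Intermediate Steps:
k(g) = 3
A(I, N) = -1
-(-108)*((-32 + 11) + 54) + A(13, k(-2)) = -(-108)*((-32 + 11) + 54) - 1 = -(-108)*(-21 + 54) - 1 = -(-108)*33 - 1 = -108*(-33) - 1 = 3564 - 1 = 3563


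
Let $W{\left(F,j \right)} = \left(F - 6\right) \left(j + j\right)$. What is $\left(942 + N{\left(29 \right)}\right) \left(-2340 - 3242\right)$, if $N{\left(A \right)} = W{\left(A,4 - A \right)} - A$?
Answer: $1322934$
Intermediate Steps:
$W{\left(F,j \right)} = 2 j \left(-6 + F\right)$ ($W{\left(F,j \right)} = \left(-6 + F\right) 2 j = 2 j \left(-6 + F\right)$)
$N{\left(A \right)} = - A + 2 \left(-6 + A\right) \left(4 - A\right)$ ($N{\left(A \right)} = 2 \left(4 - A\right) \left(-6 + A\right) - A = 2 \left(-6 + A\right) \left(4 - A\right) - A = - A + 2 \left(-6 + A\right) \left(4 - A\right)$)
$\left(942 + N{\left(29 \right)}\right) \left(-2340 - 3242\right) = \left(942 - \left(-503 + 1682\right)\right) \left(-2340 - 3242\right) = \left(942 - 1179\right) \left(-5582\right) = \left(-237\right) \left(-5582\right) = 1322934$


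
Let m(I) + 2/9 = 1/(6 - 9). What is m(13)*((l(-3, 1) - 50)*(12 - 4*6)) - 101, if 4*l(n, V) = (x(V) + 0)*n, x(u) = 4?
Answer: -1363/3 ≈ -454.33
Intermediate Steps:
l(n, V) = n (l(n, V) = ((4 + 0)*n)/4 = (4*n)/4 = n)
m(I) = -5/9 (m(I) = -2/9 + 1/(6 - 9) = -2/9 + 1/(-3) = -2/9 - ⅓ = -5/9)
m(13)*((l(-3, 1) - 50)*(12 - 4*6)) - 101 = -5*(-3 - 50)*(12 - 4*6)/9 - 101 = -(-265)*(12 - 24)/9 - 101 = -(-265)*(-12)/9 - 101 = -5/9*636 - 101 = -1060/3 - 101 = -1363/3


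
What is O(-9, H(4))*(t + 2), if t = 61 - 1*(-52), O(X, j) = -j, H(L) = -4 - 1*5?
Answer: 1035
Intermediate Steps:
H(L) = -9 (H(L) = -4 - 5 = -9)
t = 113 (t = 61 + 52 = 113)
O(-9, H(4))*(t + 2) = (-1*(-9))*(113 + 2) = 9*115 = 1035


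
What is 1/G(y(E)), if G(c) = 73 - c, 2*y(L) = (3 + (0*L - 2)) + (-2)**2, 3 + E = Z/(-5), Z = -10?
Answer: 2/141 ≈ 0.014184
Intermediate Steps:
E = -1 (E = -3 - 10/(-5) = -3 - 10*(-1/5) = -3 + 2 = -1)
y(L) = 5/2 (y(L) = ((3 + (0*L - 2)) + (-2)**2)/2 = ((3 + (0 - 2)) + 4)/2 = ((3 - 2) + 4)/2 = (1 + 4)/2 = (1/2)*5 = 5/2)
1/G(y(E)) = 1/(73 - 1*5/2) = 1/(73 - 5/2) = 1/(141/2) = 2/141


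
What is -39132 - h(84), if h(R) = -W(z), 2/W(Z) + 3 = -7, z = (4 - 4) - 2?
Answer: -195661/5 ≈ -39132.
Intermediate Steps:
z = -2 (z = 0 - 2 = -2)
W(Z) = -⅕ (W(Z) = 2/(-3 - 7) = 2/(-10) = 2*(-⅒) = -⅕)
h(R) = ⅕ (h(R) = -1*(-⅕) = ⅕)
-39132 - h(84) = -39132 - 1*⅕ = -39132 - ⅕ = -195661/5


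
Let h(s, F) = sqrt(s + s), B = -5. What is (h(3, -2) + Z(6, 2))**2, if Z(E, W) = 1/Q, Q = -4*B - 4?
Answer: 1537/256 + sqrt(6)/8 ≈ 6.3101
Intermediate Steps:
Q = 16 (Q = -4*(-5) - 4 = 20 - 4 = 16)
h(s, F) = sqrt(2)*sqrt(s) (h(s, F) = sqrt(2*s) = sqrt(2)*sqrt(s))
Z(E, W) = 1/16
(h(3, -2) + Z(6, 2))**2 = (sqrt(2)*sqrt(3) + 1/16)**2 = (sqrt(6) + 1/16)**2 = (1/16 + sqrt(6))**2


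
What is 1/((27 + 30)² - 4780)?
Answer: -1/1531 ≈ -0.00065317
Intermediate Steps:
1/((27 + 30)² - 4780) = 1/(57² - 4780) = 1/(3249 - 4780) = 1/(-1531) = -1/1531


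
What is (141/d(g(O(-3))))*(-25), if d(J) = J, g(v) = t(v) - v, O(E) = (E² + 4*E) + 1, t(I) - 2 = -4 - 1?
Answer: 3525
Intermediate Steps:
t(I) = -3 (t(I) = 2 + (-4 - 1) = 2 - 5 = -3)
O(E) = 1 + E² + 4*E
g(v) = -3 - v
(141/d(g(O(-3))))*(-25) = (141/(-3 - (1 + (-3)² + 4*(-3))))*(-25) = (141/(-3 - (1 + 9 - 12)))*(-25) = (141/(-3 - 1*(-2)))*(-25) = (141/(-3 + 2))*(-25) = (141/(-1))*(-25) = (141*(-1))*(-25) = -141*(-25) = 3525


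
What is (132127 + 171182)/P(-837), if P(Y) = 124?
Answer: 303309/124 ≈ 2446.0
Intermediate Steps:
(132127 + 171182)/P(-837) = (132127 + 171182)/124 = 303309*(1/124) = 303309/124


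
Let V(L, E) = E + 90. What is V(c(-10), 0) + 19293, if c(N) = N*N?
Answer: 19383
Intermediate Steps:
c(N) = N²
V(L, E) = 90 + E
V(c(-10), 0) + 19293 = (90 + 0) + 19293 = 90 + 19293 = 19383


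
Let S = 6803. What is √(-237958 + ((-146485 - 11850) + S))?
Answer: I*√389490 ≈ 624.09*I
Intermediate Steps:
√(-237958 + ((-146485 - 11850) + S)) = √(-237958 + ((-146485 - 11850) + 6803)) = √(-237958 + (-158335 + 6803)) = √(-237958 - 151532) = √(-389490) = I*√389490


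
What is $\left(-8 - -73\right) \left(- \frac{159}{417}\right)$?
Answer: $- \frac{3445}{139} \approx -24.784$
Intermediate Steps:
$\left(-8 - -73\right) \left(- \frac{159}{417}\right) = \left(-8 + 73\right) \left(\left(-159\right) \frac{1}{417}\right) = 65 \left(- \frac{53}{139}\right) = - \frac{3445}{139}$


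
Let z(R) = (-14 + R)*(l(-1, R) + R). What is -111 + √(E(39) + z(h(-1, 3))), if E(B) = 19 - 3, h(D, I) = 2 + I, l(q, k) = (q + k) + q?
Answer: -111 + 2*I*√14 ≈ -111.0 + 7.4833*I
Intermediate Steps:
l(q, k) = k + 2*q (l(q, k) = (k + q) + q = k + 2*q)
E(B) = 16
z(R) = (-14 + R)*(-2 + 2*R) (z(R) = (-14 + R)*((R + 2*(-1)) + R) = (-14 + R)*((R - 2) + R) = (-14 + R)*((-2 + R) + R) = (-14 + R)*(-2 + 2*R))
-111 + √(E(39) + z(h(-1, 3))) = -111 + √(16 + (28 - 30*(2 + 3) + 2*(2 + 3)²)) = -111 + √(16 + (28 - 30*5 + 2*5²)) = -111 + √(16 + (28 - 150 + 2*25)) = -111 + √(16 + (28 - 150 + 50)) = -111 + √(16 - 72) = -111 + √(-56) = -111 + 2*I*√14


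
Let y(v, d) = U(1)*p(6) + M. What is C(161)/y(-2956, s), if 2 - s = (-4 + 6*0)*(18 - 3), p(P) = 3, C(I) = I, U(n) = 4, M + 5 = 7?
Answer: 23/2 ≈ 11.500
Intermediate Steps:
M = 2 (M = -5 + 7 = 2)
s = 62 (s = 2 - (-4 + 6*0)*(18 - 3) = 2 - (-4 + 0)*15 = 2 - (-4)*15 = 2 - 1*(-60) = 2 + 60 = 62)
y(v, d) = 14 (y(v, d) = 4*3 + 2 = 12 + 2 = 14)
C(161)/y(-2956, s) = 161/14 = 161*(1/14) = 23/2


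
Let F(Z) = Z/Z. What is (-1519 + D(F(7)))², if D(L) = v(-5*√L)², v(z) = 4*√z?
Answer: 2556801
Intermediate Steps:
F(Z) = 1
D(L) = -80*√L (D(L) = (4*√(-5*√L))² = (4*(√5*√(-√L)))² = (4*√5*√(-√L))² = -80*√L)
(-1519 + D(F(7)))² = (-1519 - 80*√1)² = (-1519 - 80*1)² = (-1519 - 80)² = (-1599)² = 2556801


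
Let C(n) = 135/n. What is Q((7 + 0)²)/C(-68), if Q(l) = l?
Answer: -3332/135 ≈ -24.681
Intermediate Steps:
Q((7 + 0)²)/C(-68) = (7 + 0)²/((135/(-68))) = 7²/((135*(-1/68))) = 49/(-135/68) = 49*(-68/135) = -3332/135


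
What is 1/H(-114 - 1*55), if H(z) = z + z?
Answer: -1/338 ≈ -0.0029586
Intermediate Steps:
H(z) = 2*z
1/H(-114 - 1*55) = 1/(2*(-114 - 1*55)) = 1/(2*(-114 - 55)) = 1/(2*(-169)) = 1/(-338) = -1/338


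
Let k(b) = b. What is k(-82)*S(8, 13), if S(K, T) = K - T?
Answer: 410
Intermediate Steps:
k(-82)*S(8, 13) = -82*(8 - 1*13) = -82*(8 - 13) = -82*(-5) = 410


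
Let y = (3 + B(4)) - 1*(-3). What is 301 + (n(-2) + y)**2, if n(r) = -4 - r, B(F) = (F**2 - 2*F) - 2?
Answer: 401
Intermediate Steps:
B(F) = -2 + F**2 - 2*F
y = 12 (y = (3 + (-2 + 4**2 - 2*4)) - 1*(-3) = (3 + (-2 + 16 - 8)) + 3 = (3 + 6) + 3 = 9 + 3 = 12)
301 + (n(-2) + y)**2 = 301 + ((-4 - 1*(-2)) + 12)**2 = 301 + ((-4 + 2) + 12)**2 = 301 + (-2 + 12)**2 = 301 + 10**2 = 301 + 100 = 401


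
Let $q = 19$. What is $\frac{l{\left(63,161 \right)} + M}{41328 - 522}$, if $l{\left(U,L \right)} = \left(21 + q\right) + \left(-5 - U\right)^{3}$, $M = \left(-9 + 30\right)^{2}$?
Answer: $- \frac{313951}{40806} \approx -7.6937$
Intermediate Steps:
$M = 441$ ($M = 21^{2} = 441$)
$l{\left(U,L \right)} = 40 + \left(-5 - U\right)^{3}$ ($l{\left(U,L \right)} = \left(21 + 19\right) + \left(-5 - U\right)^{3} = 40 + \left(-5 - U\right)^{3}$)
$\frac{l{\left(63,161 \right)} + M}{41328 - 522} = \frac{\left(40 - \left(5 + 63\right)^{3}\right) + 441}{41328 - 522} = \frac{\left(40 - 68^{3}\right) + 441}{40806} = \left(\left(40 - 314432\right) + 441\right) \frac{1}{40806} = \left(-314392 + 441\right) \frac{1}{40806} = \left(-313951\right) \frac{1}{40806} = - \frac{313951}{40806}$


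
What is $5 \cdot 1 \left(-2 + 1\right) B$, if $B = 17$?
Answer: $-85$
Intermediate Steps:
$5 \cdot 1 \left(-2 + 1\right) B = 5 \cdot 1 \left(-2 + 1\right) 17 = 5 \cdot 1 \left(-1\right) 17 = 5 \left(-1\right) 17 = \left(-5\right) 17 = -85$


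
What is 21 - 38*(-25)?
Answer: 971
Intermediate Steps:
21 - 38*(-25) = 21 + 950 = 971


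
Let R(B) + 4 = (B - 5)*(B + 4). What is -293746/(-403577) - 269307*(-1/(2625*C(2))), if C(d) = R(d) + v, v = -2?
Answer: -10020012571/2825039000 ≈ -3.5469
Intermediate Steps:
R(B) = -4 + (-5 + B)*(4 + B) (R(B) = -4 + (B - 5)*(B + 4) = -4 + (-5 + B)*(4 + B))
C(d) = -26 + d² - d (C(d) = (-24 + d² - d) - 2 = -26 + d² - d)
-293746/(-403577) - 269307*(-1/(2625*C(2))) = -293746/(-403577) - 269307*(-1/(2625*(-26 + 2² - 1*2))) = -293746*(-1/403577) - 269307*(-1/(2625*(-26 + 4 - 2))) = 293746/403577 - 269307/(-24*(-75)*35) = 293746/403577 - 269307/(1800*35) = 293746/403577 - 269307/63000 = 293746/403577 - 269307*1/63000 = 293746/403577 - 29923/7000 = -10020012571/2825039000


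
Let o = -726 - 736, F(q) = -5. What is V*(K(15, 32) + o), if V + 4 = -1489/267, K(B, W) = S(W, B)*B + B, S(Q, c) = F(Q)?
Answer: 3891754/267 ≈ 14576.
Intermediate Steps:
S(Q, c) = -5
K(B, W) = -4*B (K(B, W) = -5*B + B = -4*B)
V = -2557/267 (V = -4 - 1489/267 = -2557/267 ≈ -9.5768)
o = -1462
V*(K(15, 32) + o) = -2557*(-4*15 - 1462)/267 = -2557*(-60 - 1462)/267 = -2557/267*(-1522) = 3891754/267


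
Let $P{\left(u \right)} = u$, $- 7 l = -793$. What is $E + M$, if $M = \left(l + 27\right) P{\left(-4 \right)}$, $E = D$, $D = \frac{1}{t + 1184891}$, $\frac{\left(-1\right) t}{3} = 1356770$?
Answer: $- \frac{11333925839}{20197933} \approx -561.14$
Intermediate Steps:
$l = \frac{793}{7}$ ($l = \left(- \frac{1}{7}\right) \left(-793\right) = \frac{793}{7} \approx 113.29$)
$t = -4070310$ ($t = \left(-3\right) 1356770 = -4070310$)
$D = - \frac{1}{2885419}$ ($D = \frac{1}{-4070310 + 1184891} = \frac{1}{-2885419} = - \frac{1}{2885419} \approx -3.4657 \cdot 10^{-7}$)
$E = - \frac{1}{2885419} \approx -3.4657 \cdot 10^{-7}$
$M = - \frac{3928}{7}$ ($M = \left(\frac{793}{7} + 27\right) \left(-4\right) = \frac{982}{7} \left(-4\right) = - \frac{3928}{7} \approx -561.14$)
$E + M = - \frac{1}{2885419} - \frac{3928}{7} = - \frac{11333925839}{20197933}$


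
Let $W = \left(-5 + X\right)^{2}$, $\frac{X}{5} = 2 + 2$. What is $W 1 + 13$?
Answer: $238$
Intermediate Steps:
$X = 20$ ($X = 5 \left(2 + 2\right) = 5 \cdot 4 = 20$)
$W = 225$ ($W = \left(-5 + 20\right)^{2} = 15^{2} = 225$)
$W 1 + 13 = 225 \cdot 1 + 13 = 225 + 13 = 238$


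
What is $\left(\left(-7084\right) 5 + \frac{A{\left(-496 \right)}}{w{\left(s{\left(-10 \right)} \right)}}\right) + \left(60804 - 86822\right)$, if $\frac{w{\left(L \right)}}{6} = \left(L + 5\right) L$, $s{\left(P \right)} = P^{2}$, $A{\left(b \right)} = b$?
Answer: $- \frac{483824312}{7875} \approx -61438.0$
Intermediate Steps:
$w{\left(L \right)} = 6 L \left(5 + L\right)$ ($w{\left(L \right)} = 6 \left(L + 5\right) L = 6 \left(5 + L\right) L = 6 L \left(5 + L\right)$)
$\left(\left(-7084\right) 5 + \frac{A{\left(-496 \right)}}{w{\left(s{\left(-10 \right)} \right)}}\right) + \left(60804 - 86822\right) = \left(\left(-7084\right) 5 - \frac{496}{6 \left(-10\right)^{2} \left(5 + \left(-10\right)^{2}\right)}\right) + \left(60804 - 86822\right) = \left(-35420 - \frac{496}{6 \cdot 100 \left(5 + 100\right)}\right) - 26018 = \left(-35420 - \frac{496}{6 \cdot 100 \cdot 105}\right) - 26018 = \left(-35420 - \frac{496}{63000}\right) - 26018 = \left(-35420 - \frac{62}{7875}\right) - 26018 = - \frac{278932562}{7875} - 26018 = - \frac{483824312}{7875}$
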